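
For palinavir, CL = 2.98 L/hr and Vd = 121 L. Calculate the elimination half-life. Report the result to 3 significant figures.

k = CL / V = 2.98 / 121 = 0.02463 hr⁻¹
t½ = ln 2 / k = ln 2 / 0.02463 ≈ 28.1 hours

28.1 hours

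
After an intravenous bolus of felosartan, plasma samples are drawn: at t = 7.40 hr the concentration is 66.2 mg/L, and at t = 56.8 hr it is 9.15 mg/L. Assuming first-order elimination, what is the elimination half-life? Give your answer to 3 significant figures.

17.3 hours

k = ln(C₁/C₂) / (t₂ − t₁) = ln(66.2/9.15) / (56.8 − 7.40)
  = 1.979 / 49.40 = 0.04006 hr⁻¹
t½ = ln 2 / k = ln 2 / 0.04006 ≈ 17.3 hours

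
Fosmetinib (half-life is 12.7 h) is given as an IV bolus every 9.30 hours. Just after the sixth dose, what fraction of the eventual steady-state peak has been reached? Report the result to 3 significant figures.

0.952

k = ln 2 / 12.7 = 0.05458 h⁻¹
f_n = 1 − e^(−nkτ) = 1 − e^(−6 × 0.05458 × 9.30) = 1 − e^(−3.045) = 1 − 0.04757 ≈ 0.952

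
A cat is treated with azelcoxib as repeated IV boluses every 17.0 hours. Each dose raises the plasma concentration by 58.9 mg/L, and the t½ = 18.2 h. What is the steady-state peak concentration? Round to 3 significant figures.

124 mg/L

k = ln 2 / 18.2 = 0.03809 h⁻¹
Fraction remaining after one interval: e^(−kτ) = e^(−0.03809 × 17.0) = 0.5234
R = 1 / (1 − 0.5234) = 2.098
Css,max = 58.9 × 2.098 ≈ 124 mg/L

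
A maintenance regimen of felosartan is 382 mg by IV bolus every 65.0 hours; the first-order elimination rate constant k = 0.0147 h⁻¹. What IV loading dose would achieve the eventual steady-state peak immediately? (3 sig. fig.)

621 mg

Accumulation ratio R = 1 / (1 − e^(−kτ)) = 1 / (1 − e^(−0.01470×65.0)) = 1 / (1 − 0.3846) = 1.625
Loading dose = maintenance dose × R = 382 × 1.625 ≈ 621 mg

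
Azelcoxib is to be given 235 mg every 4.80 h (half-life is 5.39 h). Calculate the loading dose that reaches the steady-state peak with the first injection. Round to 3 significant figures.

510 mg

k = ln 2 / 5.39 = 0.1286 h⁻¹
Accumulation ratio R = 1 / (1 − e^(−kτ)) = 1 / (1 − e^(−0.1286×4.80)) = 1 / (1 − 0.5394) = 2.171
Loading dose = maintenance dose × R = 235 × 2.171 ≈ 510 mg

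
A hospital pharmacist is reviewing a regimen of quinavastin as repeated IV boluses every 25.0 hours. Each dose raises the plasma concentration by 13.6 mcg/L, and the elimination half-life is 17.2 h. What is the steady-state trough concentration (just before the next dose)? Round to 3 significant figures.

7.82 mcg/L

k = ln 2 / 17.2 = 0.04030 h⁻¹
Fraction remaining after one interval: e^(−kτ) = e^(−0.04030 × 25.0) = 0.3651
R = 1 / (1 − 0.3651) = 1.575
Css,max = 13.6 × 1.575 = 21.42 mcg/L
Css,min = Css,max × e^(−kτ) = 21.42 × 0.3651 ≈ 7.82 mcg/L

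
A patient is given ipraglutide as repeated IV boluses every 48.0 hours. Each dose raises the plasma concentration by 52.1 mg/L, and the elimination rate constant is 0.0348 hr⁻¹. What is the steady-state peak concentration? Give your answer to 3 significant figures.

64.2 mg/L

Fraction remaining after one interval: e^(−kτ) = e^(−0.03480 × 48.0) = 0.1882
R = 1 / (1 − 0.1882) = 1.232
Css,max = 52.1 × 1.232 ≈ 64.2 mg/L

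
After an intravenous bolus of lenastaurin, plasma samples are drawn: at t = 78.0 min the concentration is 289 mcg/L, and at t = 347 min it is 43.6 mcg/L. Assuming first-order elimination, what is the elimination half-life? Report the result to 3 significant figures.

98.6 minutes

k = ln(C₁/C₂) / (t₂ − t₁) = ln(289/43.6) / (347 − 78.0)
  = 1.891 / 269.0 = 0.007031 min⁻¹
t½ = ln 2 / k = ln 2 / 0.007031 ≈ 98.6 minutes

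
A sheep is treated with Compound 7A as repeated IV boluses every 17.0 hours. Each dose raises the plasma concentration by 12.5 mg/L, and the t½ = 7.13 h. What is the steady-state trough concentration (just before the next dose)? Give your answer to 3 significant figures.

2.96 mg/L

k = ln 2 / 7.13 = 0.09722 h⁻¹
Fraction remaining after one interval: e^(−kτ) = e^(−0.09722 × 17.0) = 0.1915
R = 1 / (1 − 0.1915) = 1.237
Css,max = 12.5 × 1.237 = 15.46 mg/L
Css,min = Css,max × e^(−kτ) = 15.46 × 0.1915 ≈ 2.96 mg/L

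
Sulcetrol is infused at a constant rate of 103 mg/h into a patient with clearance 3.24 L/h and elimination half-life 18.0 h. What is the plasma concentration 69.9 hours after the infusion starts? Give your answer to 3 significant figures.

29.6 mg/L

Css = rate / CL = 103 / 3.24 = 31.79 mg/L
k = ln 2 / 18.0 = 0.03851 h⁻¹
C(t) = Css (1 − e^(−kt)) = 31.79 × (1 − e^(−2.692)) = 31.79 × 0.9322 ≈ 29.6 mg/L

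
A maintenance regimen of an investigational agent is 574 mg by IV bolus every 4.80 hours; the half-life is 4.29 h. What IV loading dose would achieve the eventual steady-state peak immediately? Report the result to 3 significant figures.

1060 mg

k = ln 2 / 4.29 = 0.1616 h⁻¹
Accumulation ratio R = 1 / (1 − e^(−kτ)) = 1 / (1 − e^(−0.1616×4.80)) = 1 / (1 − 0.4605) = 1.853
Loading dose = maintenance dose × R = 574 × 1.853 ≈ 1060 mg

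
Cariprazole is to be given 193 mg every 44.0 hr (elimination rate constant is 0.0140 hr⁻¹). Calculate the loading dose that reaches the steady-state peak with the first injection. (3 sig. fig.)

420 mg

Accumulation ratio R = 1 / (1 − e^(−kτ)) = 1 / (1 − e^(−0.01400×44.0)) = 1 / (1 − 0.5401) = 2.174
Loading dose = maintenance dose × R = 193 × 2.174 ≈ 420 mg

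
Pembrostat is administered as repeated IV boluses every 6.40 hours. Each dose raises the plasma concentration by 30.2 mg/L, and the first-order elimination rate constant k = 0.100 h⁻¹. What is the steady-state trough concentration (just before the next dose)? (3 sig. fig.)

33.7 mg/L

Fraction remaining after one interval: e^(−kτ) = e^(−0.1000 × 6.40) = 0.5273
R = 1 / (1 − 0.5273) = 2.115
Css,max = 30.2 × 2.115 = 63.89 mg/L
Css,min = Css,max × e^(−kτ) = 63.89 × 0.5273 ≈ 33.7 mg/L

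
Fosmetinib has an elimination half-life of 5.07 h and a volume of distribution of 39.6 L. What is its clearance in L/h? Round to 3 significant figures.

5.41 L/h

k = ln 2 / t½ = ln 2 / 5.07 = 0.1367 h⁻¹
CL = k · V = 0.1367 × 39.6 ≈ 5.41 L/h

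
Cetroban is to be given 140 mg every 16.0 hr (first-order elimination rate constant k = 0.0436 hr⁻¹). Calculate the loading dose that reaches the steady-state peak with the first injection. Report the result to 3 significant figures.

279 mg

Accumulation ratio R = 1 / (1 − e^(−kτ)) = 1 / (1 − e^(−0.04360×16.0)) = 1 / (1 − 0.4978) = 1.991
Loading dose = maintenance dose × R = 140 × 1.991 ≈ 279 mg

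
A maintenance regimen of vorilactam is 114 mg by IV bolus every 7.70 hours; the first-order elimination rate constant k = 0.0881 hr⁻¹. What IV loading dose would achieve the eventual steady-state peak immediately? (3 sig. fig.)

Accumulation ratio R = 1 / (1 − e^(−kτ)) = 1 / (1 − e^(−0.08810×7.70)) = 1 / (1 − 0.5074) = 2.030
Loading dose = maintenance dose × R = 114 × 2.030 ≈ 231 mg

231 mg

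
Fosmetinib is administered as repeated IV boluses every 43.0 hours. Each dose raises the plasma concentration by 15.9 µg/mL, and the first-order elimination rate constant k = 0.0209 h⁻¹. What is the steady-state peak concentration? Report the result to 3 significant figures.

Fraction remaining after one interval: e^(−kτ) = e^(−0.02090 × 43.0) = 0.4071
R = 1 / (1 − 0.4071) = 1.687
Css,max = 15.9 × 1.687 ≈ 26.8 µg/mL

26.8 µg/mL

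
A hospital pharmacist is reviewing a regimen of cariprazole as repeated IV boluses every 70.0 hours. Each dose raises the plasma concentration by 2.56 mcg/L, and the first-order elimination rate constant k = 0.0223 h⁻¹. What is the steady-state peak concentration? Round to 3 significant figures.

Fraction remaining after one interval: e^(−kτ) = e^(−0.02230 × 70.0) = 0.2099
R = 1 / (1 − 0.2099) = 1.266
Css,max = 2.56 × 1.266 ≈ 3.24 mcg/L

3.24 mcg/L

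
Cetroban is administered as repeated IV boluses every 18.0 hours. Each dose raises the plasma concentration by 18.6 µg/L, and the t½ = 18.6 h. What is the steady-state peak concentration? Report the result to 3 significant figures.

38.1 µg/L

k = ln 2 / 18.6 = 0.03727 h⁻¹
Fraction remaining after one interval: e^(−kτ) = e^(−0.03727 × 18.0) = 0.5113
R = 1 / (1 − 0.5113) = 2.046
Css,max = 18.6 × 2.046 ≈ 38.1 µg/L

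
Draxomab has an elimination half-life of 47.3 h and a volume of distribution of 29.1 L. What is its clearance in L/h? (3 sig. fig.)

k = ln 2 / t½ = ln 2 / 47.3 = 0.01465 h⁻¹
CL = k · V = 0.01465 × 29.1 ≈ 0.426 L/h

0.426 L/h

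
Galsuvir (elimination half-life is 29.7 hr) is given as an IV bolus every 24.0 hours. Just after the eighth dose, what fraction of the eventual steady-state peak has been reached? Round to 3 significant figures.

0.989

k = ln 2 / 29.7 = 0.02334 hr⁻¹
f_n = 1 − e^(−nkτ) = 1 − e^(−8 × 0.02334 × 24.0) = 1 − e^(−4.481) = 1 − 0.01132 ≈ 0.989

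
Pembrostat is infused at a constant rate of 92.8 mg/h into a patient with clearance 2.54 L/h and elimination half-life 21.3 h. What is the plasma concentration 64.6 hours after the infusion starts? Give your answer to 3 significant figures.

Css = rate / CL = 92.8 / 2.54 = 36.54 mg/L
k = ln 2 / 21.3 = 0.03254 h⁻¹
C(t) = Css (1 − e^(−kt)) = 36.54 × (1 − e^(−2.102)) = 36.54 × 0.8778 ≈ 32.1 mg/L

32.1 mg/L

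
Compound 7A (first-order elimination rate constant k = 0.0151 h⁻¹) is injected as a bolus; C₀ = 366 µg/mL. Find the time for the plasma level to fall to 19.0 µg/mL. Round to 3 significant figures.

C(t) = C₀ e^(−kt)  ⇒  t = ln(C₀/C) / k
t = ln(366/19.0) / 0.01510 = 2.958 / 0.01510 ≈ 196 hours

196 hours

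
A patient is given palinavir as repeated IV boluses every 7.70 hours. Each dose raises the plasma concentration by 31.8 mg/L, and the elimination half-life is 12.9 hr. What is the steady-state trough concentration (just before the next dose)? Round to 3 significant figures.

62.1 mg/L

k = ln 2 / 12.9 = 0.05373 hr⁻¹
Fraction remaining after one interval: e^(−kτ) = e^(−0.05373 × 7.70) = 0.6612
R = 1 / (1 − 0.6612) = 2.951
Css,max = 31.8 × 2.951 = 93.85 mg/L
Css,min = Css,max × e^(−kτ) = 93.85 × 0.6612 ≈ 62.1 mg/L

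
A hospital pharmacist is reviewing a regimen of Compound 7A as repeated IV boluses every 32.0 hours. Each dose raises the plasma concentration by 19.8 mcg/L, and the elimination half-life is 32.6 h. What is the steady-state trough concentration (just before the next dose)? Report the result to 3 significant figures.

k = ln 2 / 32.6 = 0.02126 h⁻¹
Fraction remaining after one interval: e^(−kτ) = e^(−0.02126 × 32.0) = 0.5064
R = 1 / (1 − 0.5064) = 2.026
Css,max = 19.8 × 2.026 = 40.12 mcg/L
Css,min = Css,max × e^(−kτ) = 40.12 × 0.5064 ≈ 20.3 mcg/L

20.3 mcg/L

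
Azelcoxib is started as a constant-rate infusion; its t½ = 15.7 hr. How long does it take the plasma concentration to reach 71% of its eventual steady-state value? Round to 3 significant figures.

28.0 hours

k = ln 2 / 15.7 = 0.04415 hr⁻¹
f = 1 − e^(−kt)  ⇒  t = −ln(1 − f) / k
t = −ln(1 − 0.71) / 0.04415 = 1.238 / 0.04415 ≈ 28.0 hours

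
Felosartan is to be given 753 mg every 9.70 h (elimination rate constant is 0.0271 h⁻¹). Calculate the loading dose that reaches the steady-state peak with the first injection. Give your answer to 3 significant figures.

3260 mg

Accumulation ratio R = 1 / (1 − e^(−kτ)) = 1 / (1 − e^(−0.02710×9.70)) = 1 / (1 − 0.7688) = 4.326
Loading dose = maintenance dose × R = 753 × 4.326 ≈ 3260 mg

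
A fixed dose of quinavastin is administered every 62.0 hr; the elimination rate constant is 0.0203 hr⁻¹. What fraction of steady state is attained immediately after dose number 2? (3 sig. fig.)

f_n = 1 − e^(−nkτ) = 1 − e^(−2 × 0.02030 × 62.0) = 1 − e^(−2.517) = 1 − 0.08069 ≈ 0.919

0.919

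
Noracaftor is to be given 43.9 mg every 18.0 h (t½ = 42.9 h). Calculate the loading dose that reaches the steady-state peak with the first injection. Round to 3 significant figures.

k = ln 2 / 42.9 = 0.01616 h⁻¹
Accumulation ratio R = 1 / (1 − e^(−kτ)) = 1 / (1 − e^(−0.01616×18.0)) = 1 / (1 − 0.7476) = 3.963
Loading dose = maintenance dose × R = 43.9 × 3.963 ≈ 174 mg

174 mg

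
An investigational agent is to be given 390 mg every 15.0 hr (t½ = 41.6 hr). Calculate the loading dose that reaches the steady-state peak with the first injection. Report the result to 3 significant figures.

1760 mg

k = ln 2 / 41.6 = 0.01666 hr⁻¹
Accumulation ratio R = 1 / (1 − e^(−kτ)) = 1 / (1 − e^(−0.01666×15.0)) = 1 / (1 − 0.7789) = 4.522
Loading dose = maintenance dose × R = 390 × 4.522 ≈ 1760 mg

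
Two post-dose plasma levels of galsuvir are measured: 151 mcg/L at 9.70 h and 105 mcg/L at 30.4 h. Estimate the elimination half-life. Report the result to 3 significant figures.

k = ln(C₁/C₂) / (t₂ − t₁) = ln(151/105) / (30.4 − 9.70)
  = 0.3633 / 20.70 = 0.01755 h⁻¹
t½ = ln 2 / k = ln 2 / 0.01755 ≈ 39.5 hours

39.5 hours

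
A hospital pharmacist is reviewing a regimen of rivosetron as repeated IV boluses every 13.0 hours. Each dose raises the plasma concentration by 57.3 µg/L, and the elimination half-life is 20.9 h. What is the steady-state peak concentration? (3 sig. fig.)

164 µg/L

k = ln 2 / 20.9 = 0.03316 h⁻¹
Fraction remaining after one interval: e^(−kτ) = e^(−0.03316 × 13.0) = 0.6498
R = 1 / (1 − 0.6498) = 2.855
Css,max = 57.3 × 2.855 ≈ 164 µg/L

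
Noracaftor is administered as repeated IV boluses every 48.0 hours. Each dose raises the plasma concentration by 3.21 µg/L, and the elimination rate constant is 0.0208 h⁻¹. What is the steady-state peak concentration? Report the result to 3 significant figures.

Fraction remaining after one interval: e^(−kτ) = e^(−0.02080 × 48.0) = 0.3685
R = 1 / (1 − 0.3685) = 1.583
Css,max = 3.21 × 1.583 ≈ 5.08 µg/L

5.08 µg/L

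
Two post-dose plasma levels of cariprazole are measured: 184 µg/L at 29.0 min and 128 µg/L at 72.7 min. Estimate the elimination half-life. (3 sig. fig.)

k = ln(C₁/C₂) / (t₂ − t₁) = ln(184/128) / (72.7 − 29.0)
  = 0.3629 / 43.70 = 0.008304 min⁻¹
t½ = ln 2 / k = ln 2 / 0.008304 ≈ 83.5 minutes

83.5 minutes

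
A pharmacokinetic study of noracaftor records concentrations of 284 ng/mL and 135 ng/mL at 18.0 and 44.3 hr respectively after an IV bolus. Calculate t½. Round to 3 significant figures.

k = ln(C₁/C₂) / (t₂ − t₁) = ln(284/135) / (44.3 − 18.0)
  = 0.7437 / 26.30 = 0.02828 hr⁻¹
t½ = ln 2 / k = ln 2 / 0.02828 ≈ 24.5 hours

24.5 hours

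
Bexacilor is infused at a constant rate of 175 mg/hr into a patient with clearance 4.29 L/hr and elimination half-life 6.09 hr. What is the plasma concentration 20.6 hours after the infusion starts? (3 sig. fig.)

Css = rate / CL = 175 / 4.29 = 40.79 µg/mL
k = ln 2 / 6.09 = 0.1138 hr⁻¹
C(t) = Css (1 − e^(−kt)) = 40.79 × (1 − e^(−2.345)) = 40.79 × 0.9041 ≈ 36.9 µg/mL

36.9 µg/mL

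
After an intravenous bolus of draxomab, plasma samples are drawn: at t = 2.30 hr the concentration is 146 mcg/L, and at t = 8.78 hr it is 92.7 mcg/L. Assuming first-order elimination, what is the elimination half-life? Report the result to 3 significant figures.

9.89 hours

k = ln(C₁/C₂) / (t₂ − t₁) = ln(146/92.7) / (8.78 − 2.30)
  = 0.4542 / 6.480 = 0.07010 hr⁻¹
t½ = ln 2 / k = ln 2 / 0.07010 ≈ 9.89 hours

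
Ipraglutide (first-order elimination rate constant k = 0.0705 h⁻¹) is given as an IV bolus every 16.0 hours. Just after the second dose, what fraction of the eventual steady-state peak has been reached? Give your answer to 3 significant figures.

f_n = 1 − e^(−nkτ) = 1 − e^(−2 × 0.07050 × 16.0) = 1 − e^(−2.256) = 1 − 0.1048 ≈ 0.895

0.895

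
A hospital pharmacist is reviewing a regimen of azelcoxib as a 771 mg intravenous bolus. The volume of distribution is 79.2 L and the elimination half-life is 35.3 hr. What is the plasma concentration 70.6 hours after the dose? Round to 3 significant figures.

C₀ = dose / V = 771 / 79.2 = 9.735 µg/mL
k = ln 2 / 35.3 = 0.01964 hr⁻¹
C(t) = C₀ e^(−kt) = 9.735 × e^(−0.01964 × 70.6) = 9.735 × e^(−1.386) = 9.735 × 0.2500 ≈ 2.43 µg/mL

2.43 µg/mL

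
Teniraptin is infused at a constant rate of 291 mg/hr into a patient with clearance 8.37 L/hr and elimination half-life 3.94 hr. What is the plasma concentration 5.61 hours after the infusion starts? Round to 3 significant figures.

21.8 µg/mL

Css = rate / CL = 291 / 8.37 = 34.77 µg/mL
k = ln 2 / 3.94 = 0.1759 hr⁻¹
C(t) = Css (1 − e^(−kt)) = 34.77 × (1 − e^(−0.9869)) = 34.77 × 0.6273 ≈ 21.8 µg/mL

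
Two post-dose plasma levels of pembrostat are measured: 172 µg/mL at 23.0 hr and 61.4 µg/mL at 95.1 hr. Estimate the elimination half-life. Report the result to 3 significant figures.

48.5 hours

k = ln(C₁/C₂) / (t₂ − t₁) = ln(172/61.4) / (95.1 − 23.0)
  = 1.030 / 72.10 = 0.01429 hr⁻¹
t½ = ln 2 / k = ln 2 / 0.01429 ≈ 48.5 hours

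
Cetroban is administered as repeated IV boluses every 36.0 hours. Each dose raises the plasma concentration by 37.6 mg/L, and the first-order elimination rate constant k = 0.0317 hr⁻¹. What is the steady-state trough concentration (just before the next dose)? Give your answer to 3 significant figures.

17.6 mg/L

Fraction remaining after one interval: e^(−kτ) = e^(−0.03170 × 36.0) = 0.3194
R = 1 / (1 − 0.3194) = 1.469
Css,max = 37.6 × 1.469 = 55.25 mg/L
Css,min = Css,max × e^(−kτ) = 55.25 × 0.3194 ≈ 17.6 mg/L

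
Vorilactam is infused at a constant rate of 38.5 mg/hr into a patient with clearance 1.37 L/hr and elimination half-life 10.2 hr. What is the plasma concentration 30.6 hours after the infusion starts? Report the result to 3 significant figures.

Css = rate / CL = 38.5 / 1.37 = 28.10 µg/mL
k = ln 2 / 10.2 = 0.06796 hr⁻¹
C(t) = Css (1 − e^(−kt)) = 28.10 × (1 − e^(−2.079)) = 28.10 × 0.8750 ≈ 24.6 µg/mL

24.6 µg/mL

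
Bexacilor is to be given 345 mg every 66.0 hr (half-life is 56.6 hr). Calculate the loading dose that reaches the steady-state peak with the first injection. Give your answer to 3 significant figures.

622 mg

k = ln 2 / 56.6 = 0.01225 hr⁻¹
Accumulation ratio R = 1 / (1 − e^(−kτ)) = 1 / (1 − e^(−0.01225×66.0)) = 1 / (1 − 0.4456) = 1.804
Loading dose = maintenance dose × R = 345 × 1.804 ≈ 622 mg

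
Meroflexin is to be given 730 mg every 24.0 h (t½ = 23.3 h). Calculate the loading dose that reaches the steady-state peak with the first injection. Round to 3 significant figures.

k = ln 2 / 23.3 = 0.02975 h⁻¹
Accumulation ratio R = 1 / (1 − e^(−kτ)) = 1 / (1 − e^(−0.02975×24.0)) = 1 / (1 − 0.4897) = 1.960
Loading dose = maintenance dose × R = 730 × 1.960 ≈ 1430 mg

1430 mg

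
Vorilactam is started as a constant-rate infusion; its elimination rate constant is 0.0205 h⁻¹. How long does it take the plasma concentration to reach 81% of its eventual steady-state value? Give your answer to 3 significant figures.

f = 1 − e^(−kt)  ⇒  t = −ln(1 − f) / k
t = −ln(1 − 0.81) / 0.02050 = 1.661 / 0.02050 ≈ 81.0 hours

81.0 hours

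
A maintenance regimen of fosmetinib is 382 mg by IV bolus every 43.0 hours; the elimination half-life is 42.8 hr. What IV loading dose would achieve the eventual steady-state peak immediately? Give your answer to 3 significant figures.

762 mg

k = ln 2 / 42.8 = 0.01620 hr⁻¹
Accumulation ratio R = 1 / (1 − e^(−kτ)) = 1 / (1 − e^(−0.01620×43.0)) = 1 / (1 − 0.4984) = 1.994
Loading dose = maintenance dose × R = 382 × 1.994 ≈ 762 mg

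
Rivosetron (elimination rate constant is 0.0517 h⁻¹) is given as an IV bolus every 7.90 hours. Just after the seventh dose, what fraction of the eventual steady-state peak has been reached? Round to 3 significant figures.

f_n = 1 − e^(−nkτ) = 1 − e^(−7 × 0.05170 × 7.90) = 1 − e^(−2.859) = 1 − 0.05733 ≈ 0.943

0.943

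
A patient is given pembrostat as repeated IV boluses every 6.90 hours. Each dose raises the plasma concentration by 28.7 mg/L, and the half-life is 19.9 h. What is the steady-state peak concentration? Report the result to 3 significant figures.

k = ln 2 / 19.9 = 0.03483 h⁻¹
Fraction remaining after one interval: e^(−kτ) = e^(−0.03483 × 6.90) = 0.7864
R = 1 / (1 − 0.7864) = 4.681
Css,max = 28.7 × 4.681 ≈ 134 mg/L

134 mg/L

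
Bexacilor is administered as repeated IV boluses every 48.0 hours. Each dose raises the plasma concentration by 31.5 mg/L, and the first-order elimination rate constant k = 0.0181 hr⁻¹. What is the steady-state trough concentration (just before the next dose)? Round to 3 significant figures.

Fraction remaining after one interval: e^(−kτ) = e^(−0.01810 × 48.0) = 0.4195
R = 1 / (1 − 0.4195) = 1.723
Css,max = 31.5 × 1.723 = 54.26 mg/L
Css,min = Css,max × e^(−kτ) = 54.26 × 0.4195 ≈ 22.8 mg/L

22.8 mg/L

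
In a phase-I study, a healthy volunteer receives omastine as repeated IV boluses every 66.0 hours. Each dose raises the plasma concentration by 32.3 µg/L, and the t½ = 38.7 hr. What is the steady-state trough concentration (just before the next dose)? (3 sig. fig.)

14.3 µg/L

k = ln 2 / 38.7 = 0.01791 hr⁻¹
Fraction remaining after one interval: e^(−kτ) = e^(−0.01791 × 66.0) = 0.3066
R = 1 / (1 − 0.3066) = 1.442
Css,max = 32.3 × 1.442 = 46.58 µg/L
Css,min = Css,max × e^(−kτ) = 46.58 × 0.3066 ≈ 14.3 µg/L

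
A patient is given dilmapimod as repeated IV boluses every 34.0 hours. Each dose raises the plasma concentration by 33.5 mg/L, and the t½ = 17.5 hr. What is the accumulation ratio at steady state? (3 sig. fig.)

k = ln 2 / 17.5 = 0.03961 hr⁻¹
Fraction remaining after one interval: e^(−kτ) = e^(−0.03961 × 34.0) = 0.2601
R = 1 / (1 − 0.2601) = 1 / 0.7399 ≈ 1.35

1.35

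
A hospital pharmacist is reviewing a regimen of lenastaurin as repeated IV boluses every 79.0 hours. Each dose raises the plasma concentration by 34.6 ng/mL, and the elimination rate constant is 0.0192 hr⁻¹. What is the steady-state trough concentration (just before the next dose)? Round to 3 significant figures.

9.73 ng/mL

Fraction remaining after one interval: e^(−kτ) = e^(−0.01920 × 79.0) = 0.2194
R = 1 / (1 − 0.2194) = 1.281
Css,max = 34.6 × 1.281 = 44.33 ng/mL
Css,min = Css,max × e^(−kτ) = 44.33 × 0.2194 ≈ 9.73 ng/mL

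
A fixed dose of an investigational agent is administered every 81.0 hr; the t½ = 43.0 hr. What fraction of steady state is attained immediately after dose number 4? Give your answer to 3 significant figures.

0.995

k = ln 2 / 43.0 = 0.01612 hr⁻¹
f_n = 1 − e^(−nkτ) = 1 − e^(−4 × 0.01612 × 81.0) = 1 − e^(−5.223) = 1 − 0.005392 ≈ 0.995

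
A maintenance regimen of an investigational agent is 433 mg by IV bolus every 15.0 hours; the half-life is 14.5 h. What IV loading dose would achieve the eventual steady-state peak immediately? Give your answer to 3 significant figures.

846 mg

k = ln 2 / 14.5 = 0.04780 h⁻¹
Accumulation ratio R = 1 / (1 − e^(−kτ)) = 1 / (1 − e^(−0.04780×15.0)) = 1 / (1 − 0.4882) = 1.954
Loading dose = maintenance dose × R = 433 × 1.954 ≈ 846 mg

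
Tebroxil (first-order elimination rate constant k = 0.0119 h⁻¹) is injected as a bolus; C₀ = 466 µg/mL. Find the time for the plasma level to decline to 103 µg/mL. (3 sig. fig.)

127 hours

C(t) = C₀ e^(−kt)  ⇒  t = ln(C₀/C) / k
t = ln(466/103) / 0.01190 = 1.509 / 0.01190 ≈ 127 hours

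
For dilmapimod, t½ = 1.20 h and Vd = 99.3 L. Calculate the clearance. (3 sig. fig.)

57.4 L/h

k = ln 2 / t½ = ln 2 / 1.20 = 0.5776 h⁻¹
CL = k · V = 0.5776 × 99.3 ≈ 57.4 L/h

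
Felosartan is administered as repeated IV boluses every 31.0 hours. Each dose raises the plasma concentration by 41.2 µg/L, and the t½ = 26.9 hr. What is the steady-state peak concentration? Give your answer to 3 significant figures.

74.9 µg/L

k = ln 2 / 26.9 = 0.02577 hr⁻¹
Fraction remaining after one interval: e^(−kτ) = e^(−0.02577 × 31.0) = 0.4499
R = 1 / (1 − 0.4499) = 1.818
Css,max = 41.2 × 1.818 ≈ 74.9 µg/L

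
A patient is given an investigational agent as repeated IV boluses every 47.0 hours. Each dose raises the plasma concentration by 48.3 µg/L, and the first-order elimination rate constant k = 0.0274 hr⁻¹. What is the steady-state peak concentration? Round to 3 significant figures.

66.7 µg/L

Fraction remaining after one interval: e^(−kτ) = e^(−0.02740 × 47.0) = 0.2759
R = 1 / (1 − 0.2759) = 1.381
Css,max = 48.3 × 1.381 ≈ 66.7 µg/L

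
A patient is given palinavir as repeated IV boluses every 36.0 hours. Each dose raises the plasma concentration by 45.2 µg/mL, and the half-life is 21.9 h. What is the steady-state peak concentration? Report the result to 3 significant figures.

k = ln 2 / 21.9 = 0.03165 h⁻¹
Fraction remaining after one interval: e^(−kτ) = e^(−0.03165 × 36.0) = 0.3200
R = 1 / (1 − 0.3200) = 1.471
Css,max = 45.2 × 1.471 ≈ 66.5 µg/mL

66.5 µg/mL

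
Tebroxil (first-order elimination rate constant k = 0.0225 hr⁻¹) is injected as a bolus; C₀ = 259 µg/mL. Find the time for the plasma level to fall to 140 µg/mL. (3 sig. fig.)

C(t) = C₀ e^(−kt)  ⇒  t = ln(C₀/C) / k
t = ln(259/140) / 0.02250 = 0.6152 / 0.02250 ≈ 27.3 hours

27.3 hours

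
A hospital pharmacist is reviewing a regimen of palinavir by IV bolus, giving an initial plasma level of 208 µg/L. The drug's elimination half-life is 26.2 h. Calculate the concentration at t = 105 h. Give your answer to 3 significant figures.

12.9 µg/L

k = ln 2 / 26.2 = 0.02646 h⁻¹
105 h is 4.008 half-lives, so C = 208 × (1/2)^4.008 = 208 × 0.06217 ≈ 12.9 µg/L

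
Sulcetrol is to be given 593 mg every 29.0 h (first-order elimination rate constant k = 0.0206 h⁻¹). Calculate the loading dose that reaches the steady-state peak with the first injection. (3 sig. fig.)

1320 mg

Accumulation ratio R = 1 / (1 − e^(−kτ)) = 1 / (1 − e^(−0.02060×29.0)) = 1 / (1 − 0.5502) = 2.223
Loading dose = maintenance dose × R = 593 × 2.223 ≈ 1320 mg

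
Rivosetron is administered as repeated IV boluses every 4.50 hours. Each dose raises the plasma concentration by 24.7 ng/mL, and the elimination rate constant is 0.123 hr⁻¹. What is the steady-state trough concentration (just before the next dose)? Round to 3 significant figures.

33.4 ng/mL

Fraction remaining after one interval: e^(−kτ) = e^(−0.1230 × 4.50) = 0.5749
R = 1 / (1 − 0.5749) = 2.353
Css,max = 24.7 × 2.353 = 58.11 ng/mL
Css,min = Css,max × e^(−kτ) = 58.11 × 0.5749 ≈ 33.4 ng/mL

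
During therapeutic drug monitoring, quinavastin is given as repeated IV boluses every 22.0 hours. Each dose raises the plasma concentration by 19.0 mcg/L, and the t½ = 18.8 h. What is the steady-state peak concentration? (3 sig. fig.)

34.2 mcg/L

k = ln 2 / 18.8 = 0.03687 h⁻¹
Fraction remaining after one interval: e^(−kτ) = e^(−0.03687 × 22.0) = 0.4444
R = 1 / (1 − 0.4444) = 1.800
Css,max = 19.0 × 1.800 ≈ 34.2 mcg/L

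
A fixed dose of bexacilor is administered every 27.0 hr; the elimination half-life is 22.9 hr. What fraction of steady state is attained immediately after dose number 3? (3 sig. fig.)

k = ln 2 / 22.9 = 0.03027 hr⁻¹
f_n = 1 − e^(−nkτ) = 1 − e^(−3 × 0.03027 × 27.0) = 1 − e^(−2.452) = 1 − 0.08614 ≈ 0.914

0.914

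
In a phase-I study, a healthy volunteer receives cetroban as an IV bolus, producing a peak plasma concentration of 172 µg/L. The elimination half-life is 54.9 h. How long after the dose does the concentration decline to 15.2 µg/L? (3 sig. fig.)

k = ln 2 / 54.9 = 0.01263 h⁻¹
C(t) = C₀ e^(−kt)  ⇒  t = ln(C₀/C) / k
t = ln(172/15.2) / 0.01263 = 2.426 / 0.01263 ≈ 192 hours

192 hours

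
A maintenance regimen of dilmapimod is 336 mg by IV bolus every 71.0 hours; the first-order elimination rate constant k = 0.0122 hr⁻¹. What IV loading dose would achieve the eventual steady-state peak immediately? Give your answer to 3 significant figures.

Accumulation ratio R = 1 / (1 − e^(−kτ)) = 1 / (1 − e^(−0.01220×71.0)) = 1 / (1 − 0.4205) = 1.726
Loading dose = maintenance dose × R = 336 × 1.726 ≈ 580 mg

580 mg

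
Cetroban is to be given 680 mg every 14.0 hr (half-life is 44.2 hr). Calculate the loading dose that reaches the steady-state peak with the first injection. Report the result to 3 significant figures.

k = ln 2 / 44.2 = 0.01568 hr⁻¹
Accumulation ratio R = 1 / (1 − e^(−kτ)) = 1 / (1 − e^(−0.01568×14.0)) = 1 / (1 − 0.8029) = 5.073
Loading dose = maintenance dose × R = 680 × 5.073 ≈ 3450 mg

3450 mg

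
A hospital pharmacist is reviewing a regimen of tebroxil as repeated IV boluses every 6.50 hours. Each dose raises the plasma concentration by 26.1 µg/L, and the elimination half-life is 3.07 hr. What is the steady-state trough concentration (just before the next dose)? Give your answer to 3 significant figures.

k = ln 2 / 3.07 = 0.2258 hr⁻¹
Fraction remaining after one interval: e^(−kτ) = e^(−0.2258 × 6.50) = 0.2305
R = 1 / (1 − 0.2305) = 1.300
Css,max = 26.1 × 1.300 = 33.92 µg/L
Css,min = Css,max × e^(−kτ) = 33.92 × 0.2305 ≈ 7.82 µg/L

7.82 µg/L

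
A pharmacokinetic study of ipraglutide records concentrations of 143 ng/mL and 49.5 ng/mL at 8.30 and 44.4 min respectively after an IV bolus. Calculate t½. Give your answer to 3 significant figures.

23.6 minutes

k = ln(C₁/C₂) / (t₂ − t₁) = ln(143/49.5) / (44.4 − 8.30)
  = 1.061 / 36.10 = 0.02939 min⁻¹
t½ = ln 2 / k = ln 2 / 0.02939 ≈ 23.6 minutes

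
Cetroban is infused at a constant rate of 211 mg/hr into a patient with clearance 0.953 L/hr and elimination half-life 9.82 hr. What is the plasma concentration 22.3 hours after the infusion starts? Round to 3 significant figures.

Css = rate / CL = 211 / 0.953 = 221.4 µg/mL
k = ln 2 / 9.82 = 0.07059 hr⁻¹
C(t) = Css (1 − e^(−kt)) = 221.4 × (1 − e^(−1.574)) = 221.4 × 0.7928 ≈ 176 µg/mL

176 µg/mL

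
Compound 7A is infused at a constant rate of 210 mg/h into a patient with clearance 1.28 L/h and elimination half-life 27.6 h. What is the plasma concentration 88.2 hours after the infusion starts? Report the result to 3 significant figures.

Css = rate / CL = 210 / 1.28 = 164.1 µg/mL
k = ln 2 / 27.6 = 0.02511 h⁻¹
C(t) = Css (1 − e^(−kt)) = 164.1 × (1 − e^(−2.215)) = 164.1 × 0.8909 ≈ 146 µg/mL

146 µg/mL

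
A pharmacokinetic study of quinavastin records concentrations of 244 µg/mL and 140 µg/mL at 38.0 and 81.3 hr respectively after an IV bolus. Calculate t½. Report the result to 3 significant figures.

54.0 hours

k = ln(C₁/C₂) / (t₂ − t₁) = ln(244/140) / (81.3 − 38.0)
  = 0.5555 / 43.30 = 0.01283 hr⁻¹
t½ = ln 2 / k = ln 2 / 0.01283 ≈ 54.0 hours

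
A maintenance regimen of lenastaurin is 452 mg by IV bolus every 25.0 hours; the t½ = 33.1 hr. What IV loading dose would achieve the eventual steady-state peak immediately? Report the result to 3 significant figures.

1110 mg

k = ln 2 / 33.1 = 0.02094 hr⁻¹
Accumulation ratio R = 1 / (1 − e^(−kτ)) = 1 / (1 − e^(−0.02094×25.0)) = 1 / (1 − 0.5924) = 2.454
Loading dose = maintenance dose × R = 452 × 2.454 ≈ 1110 mg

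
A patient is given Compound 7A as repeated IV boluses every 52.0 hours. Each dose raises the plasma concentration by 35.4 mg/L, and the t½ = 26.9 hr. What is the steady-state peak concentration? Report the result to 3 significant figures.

48.0 mg/L

k = ln 2 / 26.9 = 0.02577 hr⁻¹
Fraction remaining after one interval: e^(−kτ) = e^(−0.02577 × 52.0) = 0.2619
R = 1 / (1 − 0.2619) = 1.355
Css,max = 35.4 × 1.355 ≈ 48.0 mg/L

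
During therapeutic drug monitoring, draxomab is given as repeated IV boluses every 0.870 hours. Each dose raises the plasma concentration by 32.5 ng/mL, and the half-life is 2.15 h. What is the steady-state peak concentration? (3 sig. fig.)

k = ln 2 / 2.15 = 0.3224 h⁻¹
Fraction remaining after one interval: e^(−kτ) = e^(−0.3224 × 0.870) = 0.7554
R = 1 / (1 − 0.7554) = 4.089
Css,max = 32.5 × 4.089 ≈ 133 ng/mL

133 ng/mL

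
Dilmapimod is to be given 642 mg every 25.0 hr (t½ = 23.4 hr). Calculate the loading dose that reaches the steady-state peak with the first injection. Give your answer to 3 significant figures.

1230 mg

k = ln 2 / 23.4 = 0.02962 hr⁻¹
Accumulation ratio R = 1 / (1 − e^(−kτ)) = 1 / (1 − e^(−0.02962×25.0)) = 1 / (1 − 0.4769) = 1.912
Loading dose = maintenance dose × R = 642 × 1.912 ≈ 1230 mg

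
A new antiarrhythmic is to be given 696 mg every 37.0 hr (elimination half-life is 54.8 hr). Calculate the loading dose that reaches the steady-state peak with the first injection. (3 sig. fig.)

k = ln 2 / 54.8 = 0.01265 hr⁻¹
Accumulation ratio R = 1 / (1 − e^(−kτ)) = 1 / (1 − e^(−0.01265×37.0)) = 1 / (1 − 0.6263) = 2.676
Loading dose = maintenance dose × R = 696 × 2.676 ≈ 1860 mg

1860 mg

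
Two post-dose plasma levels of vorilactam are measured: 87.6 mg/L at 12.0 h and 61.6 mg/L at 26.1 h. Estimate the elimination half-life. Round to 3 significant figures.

k = ln(C₁/C₂) / (t₂ − t₁) = ln(87.6/61.6) / (26.1 − 12.0)
  = 0.3521 / 14.10 = 0.02497 h⁻¹
t½ = ln 2 / k = ln 2 / 0.02497 ≈ 27.8 hours

27.8 hours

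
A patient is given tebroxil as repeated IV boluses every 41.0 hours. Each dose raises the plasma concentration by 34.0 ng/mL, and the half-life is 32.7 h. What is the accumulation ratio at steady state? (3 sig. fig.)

1.72

k = ln 2 / 32.7 = 0.02120 h⁻¹
Fraction remaining after one interval: e^(−kτ) = e^(−0.02120 × 41.0) = 0.4193
R = 1 / (1 − 0.4193) = 1 / 0.5807 ≈ 1.72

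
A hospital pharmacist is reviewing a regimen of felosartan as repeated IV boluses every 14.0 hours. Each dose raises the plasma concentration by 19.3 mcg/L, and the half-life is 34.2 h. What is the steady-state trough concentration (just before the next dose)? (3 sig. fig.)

k = ln 2 / 34.2 = 0.02027 h⁻¹
Fraction remaining after one interval: e^(−kτ) = e^(−0.02027 × 14.0) = 0.7530
R = 1 / (1 − 0.7530) = 4.048
Css,max = 19.3 × 4.048 = 78.12 mcg/L
Css,min = Css,max × e^(−kτ) = 78.12 × 0.7530 ≈ 58.8 mcg/L

58.8 mcg/L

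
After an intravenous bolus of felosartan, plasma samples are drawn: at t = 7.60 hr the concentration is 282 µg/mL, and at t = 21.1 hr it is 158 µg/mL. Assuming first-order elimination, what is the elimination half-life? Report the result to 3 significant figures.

16.2 hours

k = ln(C₁/C₂) / (t₂ − t₁) = ln(282/158) / (21.1 − 7.60)
  = 0.5793 / 13.50 = 0.04291 hr⁻¹
t½ = ln 2 / k = ln 2 / 0.04291 ≈ 16.2 hours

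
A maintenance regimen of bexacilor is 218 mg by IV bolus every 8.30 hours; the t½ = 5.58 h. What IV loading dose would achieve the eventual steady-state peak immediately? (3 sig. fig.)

k = ln 2 / 5.58 = 0.1242 h⁻¹
Accumulation ratio R = 1 / (1 − e^(−kτ)) = 1 / (1 − e^(−0.1242×8.30)) = 1 / (1 − 0.3566) = 1.554
Loading dose = maintenance dose × R = 218 × 1.554 ≈ 339 mg

339 mg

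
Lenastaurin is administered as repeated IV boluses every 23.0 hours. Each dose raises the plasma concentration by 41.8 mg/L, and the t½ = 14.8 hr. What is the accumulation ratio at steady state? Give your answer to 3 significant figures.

1.52

k = ln 2 / 14.8 = 0.04683 hr⁻¹
Fraction remaining after one interval: e^(−kτ) = e^(−0.04683 × 23.0) = 0.3406
R = 1 / (1 − 0.3406) = 1 / 0.6594 ≈ 1.52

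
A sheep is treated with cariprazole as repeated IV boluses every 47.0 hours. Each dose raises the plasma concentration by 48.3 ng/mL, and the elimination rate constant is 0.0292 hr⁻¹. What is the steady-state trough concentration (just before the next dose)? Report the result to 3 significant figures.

Fraction remaining after one interval: e^(−kτ) = e^(−0.02920 × 47.0) = 0.2535
R = 1 / (1 − 0.2535) = 1.340
Css,max = 48.3 × 1.340 = 64.70 ng/mL
Css,min = Css,max × e^(−kτ) = 64.70 × 0.2535 ≈ 16.4 ng/mL

16.4 ng/mL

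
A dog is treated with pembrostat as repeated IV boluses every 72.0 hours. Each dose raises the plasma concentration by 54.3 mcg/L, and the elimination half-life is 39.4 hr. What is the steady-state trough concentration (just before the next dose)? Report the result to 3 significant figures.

k = ln 2 / 39.4 = 0.01759 hr⁻¹
Fraction remaining after one interval: e^(−kτ) = e^(−0.01759 × 72.0) = 0.2818
R = 1 / (1 − 0.2818) = 1.392
Css,max = 54.3 × 1.392 = 75.60 mcg/L
Css,min = Css,max × e^(−kτ) = 75.60 × 0.2818 ≈ 21.3 mcg/L

21.3 mcg/L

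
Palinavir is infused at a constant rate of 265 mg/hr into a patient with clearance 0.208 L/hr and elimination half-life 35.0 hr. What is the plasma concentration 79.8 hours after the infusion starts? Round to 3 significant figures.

1010 mg/L

Css = rate / CL = 265 / 0.208 = 1274 mg/L
k = ln 2 / 35.0 = 0.01980 hr⁻¹
C(t) = Css (1 − e^(−kt)) = 1274 × (1 − e^(−1.580)) = 1274 × 0.7941 ≈ 1010 mg/L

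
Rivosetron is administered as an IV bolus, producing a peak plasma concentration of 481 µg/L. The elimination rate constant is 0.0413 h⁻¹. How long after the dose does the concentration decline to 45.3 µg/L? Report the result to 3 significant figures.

57.2 hours

C(t) = C₀ e^(−kt)  ⇒  t = ln(C₀/C) / k
t = ln(481/45.3) / 0.04130 = 2.363 / 0.04130 ≈ 57.2 hours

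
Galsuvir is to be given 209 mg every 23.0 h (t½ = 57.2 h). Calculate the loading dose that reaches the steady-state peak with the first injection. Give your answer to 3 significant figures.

859 mg

k = ln 2 / 57.2 = 0.01212 h⁻¹
Accumulation ratio R = 1 / (1 − e^(−kτ)) = 1 / (1 − e^(−0.01212×23.0)) = 1 / (1 − 0.7568) = 4.111
Loading dose = maintenance dose × R = 209 × 4.111 ≈ 859 mg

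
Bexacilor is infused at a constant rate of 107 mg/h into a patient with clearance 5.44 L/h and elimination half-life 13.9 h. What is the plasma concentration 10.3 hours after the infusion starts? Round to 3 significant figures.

7.90 µg/mL

Css = rate / CL = 107 / 5.44 = 19.67 µg/mL
k = ln 2 / 13.9 = 0.04987 h⁻¹
C(t) = Css (1 − e^(−kt)) = 19.67 × (1 − e^(−0.5136)) = 19.67 × 0.4017 ≈ 7.90 µg/mL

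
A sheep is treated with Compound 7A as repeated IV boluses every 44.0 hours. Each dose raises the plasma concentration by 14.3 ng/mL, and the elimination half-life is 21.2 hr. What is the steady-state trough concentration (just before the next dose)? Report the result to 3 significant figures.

k = ln 2 / 21.2 = 0.03270 hr⁻¹
Fraction remaining after one interval: e^(−kτ) = e^(−0.03270 × 44.0) = 0.2373
R = 1 / (1 − 0.2373) = 1.311
Css,max = 14.3 × 1.311 = 18.75 ng/mL
Css,min = Css,max × e^(−kτ) = 18.75 × 0.2373 ≈ 4.45 ng/mL

4.45 ng/mL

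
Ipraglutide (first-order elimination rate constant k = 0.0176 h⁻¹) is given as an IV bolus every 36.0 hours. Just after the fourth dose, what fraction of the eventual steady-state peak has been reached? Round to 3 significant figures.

f_n = 1 − e^(−nkτ) = 1 − e^(−4 × 0.01760 × 36.0) = 1 − e^(−2.534) = 1 − 0.07931 ≈ 0.921

0.921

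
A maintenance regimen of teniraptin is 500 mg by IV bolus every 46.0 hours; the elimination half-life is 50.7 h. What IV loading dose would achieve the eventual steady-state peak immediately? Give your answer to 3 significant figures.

k = ln 2 / 50.7 = 0.01367 h⁻¹
Accumulation ratio R = 1 / (1 − e^(−kτ)) = 1 / (1 − e^(−0.01367×46.0)) = 1 / (1 − 0.5332) = 2.142
Loading dose = maintenance dose × R = 500 × 2.142 ≈ 1070 mg

1070 mg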